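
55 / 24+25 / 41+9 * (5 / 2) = 24995 / 984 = 25.40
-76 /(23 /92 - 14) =304 /55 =5.53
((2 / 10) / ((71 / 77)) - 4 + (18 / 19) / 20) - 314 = -857251 / 2698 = -317.74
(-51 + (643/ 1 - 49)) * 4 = 2172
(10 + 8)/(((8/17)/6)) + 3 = 465/2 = 232.50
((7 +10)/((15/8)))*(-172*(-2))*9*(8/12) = 93568/5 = 18713.60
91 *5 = 455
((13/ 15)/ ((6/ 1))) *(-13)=-169/ 90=-1.88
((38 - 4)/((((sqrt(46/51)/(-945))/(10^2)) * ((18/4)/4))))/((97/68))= -97104000 * sqrt(2346)/2231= -2108150.22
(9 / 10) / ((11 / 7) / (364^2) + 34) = 1391208 / 52556765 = 0.03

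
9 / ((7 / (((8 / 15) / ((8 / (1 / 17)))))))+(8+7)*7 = 62478 / 595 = 105.01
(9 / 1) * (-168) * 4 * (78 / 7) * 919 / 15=-20644416 / 5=-4128883.20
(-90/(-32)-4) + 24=365/16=22.81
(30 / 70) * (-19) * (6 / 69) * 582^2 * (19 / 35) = -733676184 / 5635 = -130199.86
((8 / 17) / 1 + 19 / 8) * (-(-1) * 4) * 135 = 52245 / 34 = 1536.62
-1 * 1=-1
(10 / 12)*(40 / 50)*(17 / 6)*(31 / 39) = 527 / 351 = 1.50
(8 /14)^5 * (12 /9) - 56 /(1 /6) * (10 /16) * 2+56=-18349148 /50421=-363.92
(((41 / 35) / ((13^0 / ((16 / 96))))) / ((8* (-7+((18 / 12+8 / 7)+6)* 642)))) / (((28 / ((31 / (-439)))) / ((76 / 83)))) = -24149 / 2374619694720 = -0.00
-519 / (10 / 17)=-8823 / 10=-882.30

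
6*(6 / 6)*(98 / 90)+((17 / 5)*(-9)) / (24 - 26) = 131 / 6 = 21.83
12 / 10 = 6 / 5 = 1.20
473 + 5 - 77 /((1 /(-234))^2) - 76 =-4215810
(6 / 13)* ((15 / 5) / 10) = 9 / 65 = 0.14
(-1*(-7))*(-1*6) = -42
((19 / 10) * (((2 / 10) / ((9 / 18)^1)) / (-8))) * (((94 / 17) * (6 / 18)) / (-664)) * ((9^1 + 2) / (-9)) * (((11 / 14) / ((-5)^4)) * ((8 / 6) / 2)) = -108053 / 400018500000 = -0.00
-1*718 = -718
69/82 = 0.84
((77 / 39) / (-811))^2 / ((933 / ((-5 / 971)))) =-29645 / 906299616308463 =-0.00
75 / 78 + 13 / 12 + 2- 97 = -14501 / 156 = -92.96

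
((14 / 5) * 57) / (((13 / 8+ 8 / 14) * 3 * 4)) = 3724 / 615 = 6.06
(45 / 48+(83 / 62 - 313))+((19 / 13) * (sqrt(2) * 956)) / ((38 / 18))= -154119 / 496+8604 * sqrt(2) / 13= 625.27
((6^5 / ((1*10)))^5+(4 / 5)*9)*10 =1776893001870651336 / 625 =2843028802993042.14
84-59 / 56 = 4645 / 56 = 82.95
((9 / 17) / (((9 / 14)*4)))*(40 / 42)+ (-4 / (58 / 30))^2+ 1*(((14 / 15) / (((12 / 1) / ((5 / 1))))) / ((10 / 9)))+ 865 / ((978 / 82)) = 10815753331 / 139824660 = 77.35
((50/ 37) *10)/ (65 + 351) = 125/ 3848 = 0.03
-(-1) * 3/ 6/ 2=1/ 4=0.25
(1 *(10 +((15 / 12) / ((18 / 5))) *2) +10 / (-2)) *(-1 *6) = -205 / 6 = -34.17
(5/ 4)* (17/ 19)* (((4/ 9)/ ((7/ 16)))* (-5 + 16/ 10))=-4624/ 1197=-3.86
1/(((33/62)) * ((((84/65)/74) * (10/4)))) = 29822/693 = 43.03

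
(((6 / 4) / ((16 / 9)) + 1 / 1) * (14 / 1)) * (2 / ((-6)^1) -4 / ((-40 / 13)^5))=-10112767973 / 1228800000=-8.23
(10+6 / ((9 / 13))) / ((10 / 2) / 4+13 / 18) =672 / 71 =9.46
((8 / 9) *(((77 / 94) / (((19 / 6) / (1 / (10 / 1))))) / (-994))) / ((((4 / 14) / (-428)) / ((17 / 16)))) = 140063 / 3804180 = 0.04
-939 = -939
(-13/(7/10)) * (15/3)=-650/7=-92.86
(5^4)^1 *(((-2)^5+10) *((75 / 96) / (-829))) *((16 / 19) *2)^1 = 343750 / 15751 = 21.82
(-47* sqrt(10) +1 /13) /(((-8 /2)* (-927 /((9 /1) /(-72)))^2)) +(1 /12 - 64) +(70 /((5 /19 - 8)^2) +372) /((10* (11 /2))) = -3082316707068913 /53951011994880 +47* sqrt(10) /219988224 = -57.13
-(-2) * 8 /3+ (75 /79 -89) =-82.72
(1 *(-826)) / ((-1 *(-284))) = -413 / 142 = -2.91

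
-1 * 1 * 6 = -6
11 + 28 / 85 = 963 / 85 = 11.33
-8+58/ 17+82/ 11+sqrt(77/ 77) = 723/ 187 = 3.87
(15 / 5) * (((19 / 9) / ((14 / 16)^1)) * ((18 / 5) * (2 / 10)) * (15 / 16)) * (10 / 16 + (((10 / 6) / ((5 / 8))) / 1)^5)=5003821 / 7560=661.88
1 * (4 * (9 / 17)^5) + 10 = 14434766 / 1419857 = 10.17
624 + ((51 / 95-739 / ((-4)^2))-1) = 577.35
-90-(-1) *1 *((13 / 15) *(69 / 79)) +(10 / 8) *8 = -31301 / 395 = -79.24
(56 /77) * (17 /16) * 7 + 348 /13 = 9203 /286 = 32.18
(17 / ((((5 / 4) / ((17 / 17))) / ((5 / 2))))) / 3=34 / 3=11.33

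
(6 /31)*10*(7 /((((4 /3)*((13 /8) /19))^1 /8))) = 383040 /403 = 950.47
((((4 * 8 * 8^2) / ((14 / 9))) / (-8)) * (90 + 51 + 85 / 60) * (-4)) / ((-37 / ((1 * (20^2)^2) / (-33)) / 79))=2765025280000 / 2849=970524843.80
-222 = -222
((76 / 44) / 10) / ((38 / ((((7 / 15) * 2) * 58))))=203 / 825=0.25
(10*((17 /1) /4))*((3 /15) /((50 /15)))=51 /20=2.55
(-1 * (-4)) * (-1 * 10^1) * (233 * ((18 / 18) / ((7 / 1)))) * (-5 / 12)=11650 / 21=554.76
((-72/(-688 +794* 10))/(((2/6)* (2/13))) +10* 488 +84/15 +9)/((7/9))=399310146/63455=6292.81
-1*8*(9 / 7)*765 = -55080 / 7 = -7868.57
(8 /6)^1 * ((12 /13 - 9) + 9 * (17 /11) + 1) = 3908 /429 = 9.11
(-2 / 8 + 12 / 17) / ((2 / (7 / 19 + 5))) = 93 / 76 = 1.22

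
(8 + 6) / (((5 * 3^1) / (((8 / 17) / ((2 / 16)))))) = 896 / 255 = 3.51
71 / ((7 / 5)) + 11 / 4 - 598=-15247 / 28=-544.54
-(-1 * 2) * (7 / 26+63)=1645 / 13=126.54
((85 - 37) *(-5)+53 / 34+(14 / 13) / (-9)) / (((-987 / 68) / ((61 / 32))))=57888695 / 1847664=31.33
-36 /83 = -0.43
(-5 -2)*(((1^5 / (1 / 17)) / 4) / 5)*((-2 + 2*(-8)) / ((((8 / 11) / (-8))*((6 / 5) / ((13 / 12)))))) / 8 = -17017 / 128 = -132.95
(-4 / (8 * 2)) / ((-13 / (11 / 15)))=11 / 780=0.01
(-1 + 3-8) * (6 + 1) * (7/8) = -147/4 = -36.75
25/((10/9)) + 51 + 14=175/2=87.50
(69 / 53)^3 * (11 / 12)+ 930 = 555026973 / 595508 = 932.02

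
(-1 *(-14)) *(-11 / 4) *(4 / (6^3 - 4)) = -77 / 106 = -0.73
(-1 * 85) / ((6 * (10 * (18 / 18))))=-17 / 12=-1.42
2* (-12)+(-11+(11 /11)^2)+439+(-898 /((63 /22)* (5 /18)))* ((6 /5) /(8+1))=133601 /525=254.48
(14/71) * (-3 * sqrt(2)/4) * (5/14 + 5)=-225 * sqrt(2)/284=-1.12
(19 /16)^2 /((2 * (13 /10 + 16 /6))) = 5415 /30464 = 0.18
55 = 55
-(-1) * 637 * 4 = 2548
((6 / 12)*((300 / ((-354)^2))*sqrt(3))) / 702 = 25*sqrt(3) / 14661972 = 0.00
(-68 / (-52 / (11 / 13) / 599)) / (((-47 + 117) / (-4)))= -224026 / 5915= -37.87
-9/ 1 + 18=9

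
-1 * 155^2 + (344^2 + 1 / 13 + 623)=94934.08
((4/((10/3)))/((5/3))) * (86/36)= 43/25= 1.72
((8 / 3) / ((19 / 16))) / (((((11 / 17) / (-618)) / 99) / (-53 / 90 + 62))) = -13039531.12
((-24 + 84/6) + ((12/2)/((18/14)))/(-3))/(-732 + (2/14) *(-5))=728/46161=0.02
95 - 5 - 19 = 71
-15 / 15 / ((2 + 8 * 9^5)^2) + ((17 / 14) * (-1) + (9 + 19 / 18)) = 124297942818389 / 14058833747868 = 8.84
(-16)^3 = -4096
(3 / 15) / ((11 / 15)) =3 / 11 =0.27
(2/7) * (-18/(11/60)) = -28.05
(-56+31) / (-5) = 5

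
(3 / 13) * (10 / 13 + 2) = 108 / 169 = 0.64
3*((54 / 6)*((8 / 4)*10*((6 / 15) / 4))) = 54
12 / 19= 0.63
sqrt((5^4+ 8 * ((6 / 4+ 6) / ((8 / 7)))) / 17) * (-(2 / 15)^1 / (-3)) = sqrt(46070) / 765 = 0.28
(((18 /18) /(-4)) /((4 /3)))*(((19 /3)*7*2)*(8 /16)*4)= -133 /4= -33.25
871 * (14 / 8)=1524.25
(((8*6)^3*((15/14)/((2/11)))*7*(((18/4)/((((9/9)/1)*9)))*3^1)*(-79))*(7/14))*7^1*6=-11352337920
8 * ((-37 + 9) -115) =-1144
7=7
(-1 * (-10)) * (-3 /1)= -30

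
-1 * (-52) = 52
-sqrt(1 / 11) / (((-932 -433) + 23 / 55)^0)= -sqrt(11) / 11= -0.30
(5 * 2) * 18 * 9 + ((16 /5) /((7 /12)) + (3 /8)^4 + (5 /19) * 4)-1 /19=233175827 /143360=1626.51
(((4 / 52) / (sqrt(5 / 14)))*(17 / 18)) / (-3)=-0.04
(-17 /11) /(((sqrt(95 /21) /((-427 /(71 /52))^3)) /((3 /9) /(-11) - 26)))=-159858502816131392 * sqrt(1995) /12342560835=-578498070.44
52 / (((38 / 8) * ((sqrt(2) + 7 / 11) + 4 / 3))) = 446160 / 38893 - 226512 * sqrt(2) / 38893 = 3.24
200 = 200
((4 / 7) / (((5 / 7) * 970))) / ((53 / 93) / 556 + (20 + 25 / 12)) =17236 / 461533275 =0.00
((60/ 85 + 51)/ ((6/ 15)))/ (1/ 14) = 30765/ 17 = 1809.71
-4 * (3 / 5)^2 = -36 / 25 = -1.44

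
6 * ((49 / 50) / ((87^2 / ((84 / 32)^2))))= 7203 / 1345600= 0.01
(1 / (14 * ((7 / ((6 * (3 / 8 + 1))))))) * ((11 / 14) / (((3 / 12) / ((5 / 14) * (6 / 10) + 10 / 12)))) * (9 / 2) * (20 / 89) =59895 / 213689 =0.28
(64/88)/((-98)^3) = -1/1294139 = -0.00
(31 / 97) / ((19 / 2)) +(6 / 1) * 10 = 110642 / 1843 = 60.03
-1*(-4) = 4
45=45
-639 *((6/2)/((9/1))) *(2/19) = -426/19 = -22.42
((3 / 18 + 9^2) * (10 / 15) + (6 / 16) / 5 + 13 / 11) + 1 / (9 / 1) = 219697 / 3960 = 55.48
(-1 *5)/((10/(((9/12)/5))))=-3/40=-0.08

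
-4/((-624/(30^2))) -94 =-1147/13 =-88.23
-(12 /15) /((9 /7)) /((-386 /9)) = 14 /965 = 0.01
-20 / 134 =-10 / 67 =-0.15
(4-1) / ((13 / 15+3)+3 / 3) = 0.62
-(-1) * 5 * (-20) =-100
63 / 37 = 1.70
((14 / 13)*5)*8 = 560 / 13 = 43.08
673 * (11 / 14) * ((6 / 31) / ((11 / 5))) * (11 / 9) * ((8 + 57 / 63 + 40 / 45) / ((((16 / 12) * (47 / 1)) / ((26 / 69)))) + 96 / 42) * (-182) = -153669142055 / 6333579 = -24262.61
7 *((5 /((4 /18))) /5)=31.50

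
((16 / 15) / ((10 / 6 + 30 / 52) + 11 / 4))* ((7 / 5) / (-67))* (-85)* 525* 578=115126.46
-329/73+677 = 49092/73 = 672.49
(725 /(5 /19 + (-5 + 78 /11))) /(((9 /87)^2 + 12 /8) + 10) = 6706975 /250674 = 26.76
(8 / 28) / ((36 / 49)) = 0.39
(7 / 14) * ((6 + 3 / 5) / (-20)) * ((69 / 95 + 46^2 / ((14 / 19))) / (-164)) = 63035709 / 21812000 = 2.89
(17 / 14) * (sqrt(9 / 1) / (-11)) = -51 / 154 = -0.33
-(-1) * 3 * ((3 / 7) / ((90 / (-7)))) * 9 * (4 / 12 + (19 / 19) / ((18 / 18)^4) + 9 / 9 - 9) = 6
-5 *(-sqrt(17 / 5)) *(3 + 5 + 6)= 14 *sqrt(85)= 129.07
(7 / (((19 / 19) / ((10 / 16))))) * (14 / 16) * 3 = 735 / 64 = 11.48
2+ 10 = 12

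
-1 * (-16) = 16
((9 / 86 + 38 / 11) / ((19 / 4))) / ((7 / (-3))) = -2886 / 8987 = -0.32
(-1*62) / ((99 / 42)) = -868 / 33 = -26.30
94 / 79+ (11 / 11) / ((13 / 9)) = 1933 / 1027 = 1.88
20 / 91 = 0.22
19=19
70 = 70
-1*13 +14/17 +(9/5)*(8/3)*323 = 130749/85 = 1538.22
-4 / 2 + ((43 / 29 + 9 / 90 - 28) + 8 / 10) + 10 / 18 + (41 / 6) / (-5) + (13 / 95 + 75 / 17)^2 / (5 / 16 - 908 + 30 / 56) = -218645735324663 / 7684949778525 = -28.45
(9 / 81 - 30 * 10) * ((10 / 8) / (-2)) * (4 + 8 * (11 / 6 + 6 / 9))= 13495 / 3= 4498.33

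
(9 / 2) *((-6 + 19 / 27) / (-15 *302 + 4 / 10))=715 / 135888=0.01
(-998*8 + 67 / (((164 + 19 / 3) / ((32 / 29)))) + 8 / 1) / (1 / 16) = -1891038592 / 14819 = -127609.06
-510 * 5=-2550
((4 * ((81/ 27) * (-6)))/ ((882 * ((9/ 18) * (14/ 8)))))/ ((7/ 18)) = -576/ 2401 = -0.24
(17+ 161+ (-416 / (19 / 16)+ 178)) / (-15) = -36 / 95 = -0.38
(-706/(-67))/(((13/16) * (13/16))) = 180736/11323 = 15.96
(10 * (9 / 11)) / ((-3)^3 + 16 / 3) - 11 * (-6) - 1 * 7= 8383 / 143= 58.62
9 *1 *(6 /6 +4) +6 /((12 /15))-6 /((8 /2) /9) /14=1443 /28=51.54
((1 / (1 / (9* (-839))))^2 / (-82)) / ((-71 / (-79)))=-4504390479 / 5822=-773684.38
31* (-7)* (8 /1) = -1736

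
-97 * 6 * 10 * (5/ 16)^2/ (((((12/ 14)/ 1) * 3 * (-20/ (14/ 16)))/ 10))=594125/ 6144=96.70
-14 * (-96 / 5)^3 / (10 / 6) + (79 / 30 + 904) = 226353347 / 3750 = 60360.89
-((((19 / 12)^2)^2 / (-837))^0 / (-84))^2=-1 / 7056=-0.00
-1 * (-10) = 10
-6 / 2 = -3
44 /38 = 22 /19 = 1.16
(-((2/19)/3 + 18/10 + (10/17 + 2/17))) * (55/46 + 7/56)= -3.36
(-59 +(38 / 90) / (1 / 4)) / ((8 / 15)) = -2579 / 24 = -107.46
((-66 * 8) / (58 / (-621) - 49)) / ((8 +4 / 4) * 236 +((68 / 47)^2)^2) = 399997210932 / 79158152700085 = 0.01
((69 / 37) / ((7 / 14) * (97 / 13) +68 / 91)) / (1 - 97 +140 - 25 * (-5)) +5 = 1961041 / 392015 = 5.00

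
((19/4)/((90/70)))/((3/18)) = 133/6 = 22.17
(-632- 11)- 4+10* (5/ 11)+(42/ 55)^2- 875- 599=-6400511/ 3025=-2115.87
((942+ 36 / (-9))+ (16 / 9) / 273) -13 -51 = 2147434 / 2457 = 874.01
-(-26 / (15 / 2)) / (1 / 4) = 208 / 15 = 13.87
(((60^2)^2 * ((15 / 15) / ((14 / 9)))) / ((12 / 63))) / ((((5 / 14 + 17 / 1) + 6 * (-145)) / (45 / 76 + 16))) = -851163.74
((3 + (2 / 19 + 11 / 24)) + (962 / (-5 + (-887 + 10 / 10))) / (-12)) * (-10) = -7422155 / 203148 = -36.54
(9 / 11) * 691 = 6219 / 11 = 565.36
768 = 768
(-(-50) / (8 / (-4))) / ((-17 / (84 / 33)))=700 / 187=3.74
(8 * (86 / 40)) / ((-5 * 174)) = -43 / 2175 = -0.02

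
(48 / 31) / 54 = 0.03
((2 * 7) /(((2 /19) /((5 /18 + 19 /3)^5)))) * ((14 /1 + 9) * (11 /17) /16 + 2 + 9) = 605832026063495 /30233088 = 20038708.12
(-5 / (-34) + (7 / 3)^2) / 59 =0.09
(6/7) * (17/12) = 17/14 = 1.21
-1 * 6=-6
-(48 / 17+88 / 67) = -4.14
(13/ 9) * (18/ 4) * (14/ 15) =6.07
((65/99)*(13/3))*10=8450/297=28.45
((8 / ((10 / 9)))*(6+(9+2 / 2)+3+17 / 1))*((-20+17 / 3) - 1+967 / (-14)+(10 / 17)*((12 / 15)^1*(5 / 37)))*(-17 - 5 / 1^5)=2117610000 / 4403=480947.08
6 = 6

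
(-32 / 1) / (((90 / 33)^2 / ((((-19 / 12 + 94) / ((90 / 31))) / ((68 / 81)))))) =-163.13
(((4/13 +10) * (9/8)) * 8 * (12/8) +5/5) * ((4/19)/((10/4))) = 14576/1235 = 11.80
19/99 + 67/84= 2743/2772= 0.99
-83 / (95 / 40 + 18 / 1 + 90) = -664 / 883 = -0.75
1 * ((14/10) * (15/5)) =21/5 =4.20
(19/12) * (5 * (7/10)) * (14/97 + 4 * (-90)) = -2321249/1164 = -1994.20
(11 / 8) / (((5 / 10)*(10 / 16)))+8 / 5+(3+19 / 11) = 118 / 11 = 10.73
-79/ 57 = -1.39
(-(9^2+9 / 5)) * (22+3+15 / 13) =-28152 / 13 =-2165.54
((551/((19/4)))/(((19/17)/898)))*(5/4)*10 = 22135700/19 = 1165036.84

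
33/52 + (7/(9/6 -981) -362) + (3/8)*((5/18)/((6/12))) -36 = -26972215/67912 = -397.16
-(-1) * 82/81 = 82/81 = 1.01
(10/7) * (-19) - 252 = -1954/7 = -279.14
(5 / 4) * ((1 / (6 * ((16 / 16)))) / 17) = 5 / 408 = 0.01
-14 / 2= -7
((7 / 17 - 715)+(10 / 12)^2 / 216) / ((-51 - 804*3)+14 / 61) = 5762207803 / 19859071968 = 0.29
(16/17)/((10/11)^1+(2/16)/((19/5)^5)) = 1.04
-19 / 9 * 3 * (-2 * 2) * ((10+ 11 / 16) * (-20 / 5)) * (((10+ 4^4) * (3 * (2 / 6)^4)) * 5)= -480130 / 9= -53347.78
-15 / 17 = -0.88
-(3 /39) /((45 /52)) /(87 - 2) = -4 /3825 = -0.00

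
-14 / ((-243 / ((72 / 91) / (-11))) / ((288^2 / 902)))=-24576 / 64493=-0.38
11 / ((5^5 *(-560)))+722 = 1263499989 / 1750000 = 722.00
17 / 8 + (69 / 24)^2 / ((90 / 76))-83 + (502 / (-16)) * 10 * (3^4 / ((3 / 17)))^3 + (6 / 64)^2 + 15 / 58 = -40544529076751807 / 1336320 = -30340434234.88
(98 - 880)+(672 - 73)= -183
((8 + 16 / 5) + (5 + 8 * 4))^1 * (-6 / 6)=-241 / 5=-48.20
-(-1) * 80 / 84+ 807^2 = 651249.95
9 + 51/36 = 125/12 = 10.42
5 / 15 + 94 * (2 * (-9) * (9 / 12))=-1268.67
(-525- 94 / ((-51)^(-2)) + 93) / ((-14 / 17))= 2081871 / 7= 297410.14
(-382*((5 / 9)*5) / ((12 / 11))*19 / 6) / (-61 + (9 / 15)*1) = 4989875 / 97848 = 51.00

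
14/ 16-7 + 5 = -9/ 8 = -1.12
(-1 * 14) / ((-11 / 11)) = 14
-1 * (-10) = 10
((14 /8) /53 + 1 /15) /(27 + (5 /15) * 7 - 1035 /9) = -317 /272420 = -0.00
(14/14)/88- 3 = -263/88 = -2.99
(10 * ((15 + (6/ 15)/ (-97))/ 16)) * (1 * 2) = 7273/ 388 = 18.74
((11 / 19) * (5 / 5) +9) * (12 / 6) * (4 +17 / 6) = 7462 / 57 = 130.91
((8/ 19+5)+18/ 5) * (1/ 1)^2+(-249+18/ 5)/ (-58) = 73019/ 5510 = 13.25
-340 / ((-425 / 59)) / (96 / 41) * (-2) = -2419 / 60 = -40.32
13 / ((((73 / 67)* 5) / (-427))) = -371917 / 365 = -1018.95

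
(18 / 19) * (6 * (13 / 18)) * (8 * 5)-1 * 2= 3082 / 19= 162.21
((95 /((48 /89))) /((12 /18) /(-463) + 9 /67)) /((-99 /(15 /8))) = -1311412775 /52238208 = -25.10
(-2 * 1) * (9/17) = -18/17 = -1.06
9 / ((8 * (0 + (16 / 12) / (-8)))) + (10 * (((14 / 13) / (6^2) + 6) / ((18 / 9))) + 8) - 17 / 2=10717 / 468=22.90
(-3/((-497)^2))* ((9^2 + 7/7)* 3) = -738/247009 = -0.00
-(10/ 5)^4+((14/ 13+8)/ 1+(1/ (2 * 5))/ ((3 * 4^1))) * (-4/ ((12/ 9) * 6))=-64093/ 3120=-20.54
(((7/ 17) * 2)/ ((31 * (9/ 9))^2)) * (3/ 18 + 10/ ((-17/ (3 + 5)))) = -3241/ 833187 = -0.00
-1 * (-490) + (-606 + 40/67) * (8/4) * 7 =-535038/67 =-7985.64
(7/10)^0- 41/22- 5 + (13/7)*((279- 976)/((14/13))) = -651022/539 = -1207.83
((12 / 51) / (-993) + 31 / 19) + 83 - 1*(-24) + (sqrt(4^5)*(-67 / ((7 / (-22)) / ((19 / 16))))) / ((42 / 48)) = 145429136036 / 15716211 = 9253.45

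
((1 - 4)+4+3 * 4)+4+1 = 18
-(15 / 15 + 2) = -3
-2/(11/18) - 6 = -102/11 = -9.27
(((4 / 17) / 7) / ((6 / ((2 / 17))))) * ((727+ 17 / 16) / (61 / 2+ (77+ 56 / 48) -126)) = -11649 / 420784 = -0.03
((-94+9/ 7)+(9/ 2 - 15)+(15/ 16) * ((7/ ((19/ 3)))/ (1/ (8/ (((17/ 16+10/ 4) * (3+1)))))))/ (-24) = 518705/ 121296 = 4.28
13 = 13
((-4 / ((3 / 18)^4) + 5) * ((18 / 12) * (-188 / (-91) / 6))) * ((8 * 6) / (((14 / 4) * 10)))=-3668.39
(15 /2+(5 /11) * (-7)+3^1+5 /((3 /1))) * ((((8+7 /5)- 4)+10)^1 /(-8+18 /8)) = -8302 /345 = -24.06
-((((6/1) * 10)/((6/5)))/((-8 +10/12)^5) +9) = -1322687187/147008443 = -9.00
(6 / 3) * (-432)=-864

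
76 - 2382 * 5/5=-2306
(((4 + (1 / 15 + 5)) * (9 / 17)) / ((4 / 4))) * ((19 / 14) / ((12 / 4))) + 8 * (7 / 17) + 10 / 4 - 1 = 8289 / 1190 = 6.97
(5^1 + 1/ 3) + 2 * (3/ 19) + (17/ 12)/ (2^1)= 2899/ 456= 6.36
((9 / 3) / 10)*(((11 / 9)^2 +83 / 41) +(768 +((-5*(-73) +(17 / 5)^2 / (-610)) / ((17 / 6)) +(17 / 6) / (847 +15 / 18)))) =985814406374333 / 3649792145625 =270.10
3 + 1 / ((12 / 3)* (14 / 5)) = 173 / 56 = 3.09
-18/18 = -1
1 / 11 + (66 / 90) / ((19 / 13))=0.59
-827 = -827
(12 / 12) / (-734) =-1 / 734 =-0.00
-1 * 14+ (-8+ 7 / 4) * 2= -53 / 2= -26.50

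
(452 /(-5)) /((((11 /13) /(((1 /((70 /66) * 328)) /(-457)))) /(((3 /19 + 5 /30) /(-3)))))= -54353 /747606300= -0.00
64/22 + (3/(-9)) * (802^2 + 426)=-7079834/33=-214540.42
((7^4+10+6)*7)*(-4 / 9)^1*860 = -58201360 / 9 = -6466817.78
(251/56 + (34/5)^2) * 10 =71011/140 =507.22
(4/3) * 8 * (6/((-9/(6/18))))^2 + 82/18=1235/243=5.08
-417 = -417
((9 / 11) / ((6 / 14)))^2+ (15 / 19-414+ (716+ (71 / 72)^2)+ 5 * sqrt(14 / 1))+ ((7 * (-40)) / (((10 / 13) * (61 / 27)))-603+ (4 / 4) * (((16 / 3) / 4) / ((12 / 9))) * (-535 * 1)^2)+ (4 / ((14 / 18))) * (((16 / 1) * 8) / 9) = 5 * sqrt(14)+ 1454645011869529 / 5088992832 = 285860.14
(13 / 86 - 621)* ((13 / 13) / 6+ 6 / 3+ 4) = -1975541 / 516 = -3828.57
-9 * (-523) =4707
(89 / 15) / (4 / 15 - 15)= -89 / 221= -0.40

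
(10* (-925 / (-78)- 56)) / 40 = -3443 / 312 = -11.04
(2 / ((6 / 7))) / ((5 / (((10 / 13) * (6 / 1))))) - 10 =-102 / 13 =-7.85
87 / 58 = 3 / 2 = 1.50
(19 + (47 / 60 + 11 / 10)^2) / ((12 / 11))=892859 / 43200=20.67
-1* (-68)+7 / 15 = 1027 / 15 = 68.47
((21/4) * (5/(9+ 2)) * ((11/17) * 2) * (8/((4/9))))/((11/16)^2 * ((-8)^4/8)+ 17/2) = 630/2839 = 0.22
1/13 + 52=677/13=52.08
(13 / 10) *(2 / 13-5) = -63 / 10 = -6.30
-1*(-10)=10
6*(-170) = -1020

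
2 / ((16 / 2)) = 1 / 4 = 0.25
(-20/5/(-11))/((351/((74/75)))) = 296/289575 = 0.00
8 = 8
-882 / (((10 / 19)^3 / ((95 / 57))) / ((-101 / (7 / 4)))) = 14547939 / 25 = 581917.56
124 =124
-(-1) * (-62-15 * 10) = -212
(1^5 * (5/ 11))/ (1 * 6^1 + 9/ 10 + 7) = 50/ 1529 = 0.03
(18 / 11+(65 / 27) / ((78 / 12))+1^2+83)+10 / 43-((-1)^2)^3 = 1088591 / 12771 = 85.24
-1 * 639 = -639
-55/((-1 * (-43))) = -55/43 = -1.28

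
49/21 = 7/3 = 2.33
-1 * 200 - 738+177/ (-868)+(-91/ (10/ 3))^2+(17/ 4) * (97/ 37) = -145944759/ 802900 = -181.77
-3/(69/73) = -73/23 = -3.17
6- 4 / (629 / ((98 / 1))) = 3382 / 629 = 5.38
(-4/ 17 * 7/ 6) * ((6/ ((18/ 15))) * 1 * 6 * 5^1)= -700/ 17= -41.18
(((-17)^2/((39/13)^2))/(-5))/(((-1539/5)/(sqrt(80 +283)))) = 3179 * sqrt(3)/13851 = 0.40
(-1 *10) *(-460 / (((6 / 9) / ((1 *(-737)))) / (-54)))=274606200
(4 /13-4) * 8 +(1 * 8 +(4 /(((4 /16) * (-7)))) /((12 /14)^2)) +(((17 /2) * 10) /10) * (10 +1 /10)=143209 /2340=61.20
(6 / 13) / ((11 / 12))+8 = 1216 / 143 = 8.50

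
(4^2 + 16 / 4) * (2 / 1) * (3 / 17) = 120 / 17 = 7.06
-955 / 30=-191 / 6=-31.83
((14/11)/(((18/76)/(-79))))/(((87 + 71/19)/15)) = -998165/14223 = -70.18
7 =7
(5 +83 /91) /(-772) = -269 /35126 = -0.01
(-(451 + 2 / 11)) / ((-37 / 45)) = 223335 / 407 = 548.73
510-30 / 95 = 9684 / 19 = 509.68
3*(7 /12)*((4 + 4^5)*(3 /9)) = 1799 /3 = 599.67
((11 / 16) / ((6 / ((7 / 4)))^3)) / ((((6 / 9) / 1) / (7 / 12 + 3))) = 162239 / 1769472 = 0.09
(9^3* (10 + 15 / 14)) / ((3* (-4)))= -37665 / 56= -672.59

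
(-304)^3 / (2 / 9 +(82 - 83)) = 252850176 / 7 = 36121453.71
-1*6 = -6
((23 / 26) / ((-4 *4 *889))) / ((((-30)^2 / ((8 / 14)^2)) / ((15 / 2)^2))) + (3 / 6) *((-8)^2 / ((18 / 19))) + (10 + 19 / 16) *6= 16456474373 / 163092384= 100.90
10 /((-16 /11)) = -55 /8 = -6.88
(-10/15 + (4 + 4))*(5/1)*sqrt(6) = 110*sqrt(6)/3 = 89.81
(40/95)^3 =512/6859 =0.07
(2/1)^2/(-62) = -2/31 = -0.06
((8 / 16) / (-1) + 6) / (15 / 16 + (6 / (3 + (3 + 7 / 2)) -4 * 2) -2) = -152 / 233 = -0.65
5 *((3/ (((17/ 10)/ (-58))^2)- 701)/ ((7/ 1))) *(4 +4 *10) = 177454420/ 2023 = 87718.45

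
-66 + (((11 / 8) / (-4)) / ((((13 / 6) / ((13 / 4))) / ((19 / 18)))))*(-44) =-4037 / 96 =-42.05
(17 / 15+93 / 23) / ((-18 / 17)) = -15181 / 3105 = -4.89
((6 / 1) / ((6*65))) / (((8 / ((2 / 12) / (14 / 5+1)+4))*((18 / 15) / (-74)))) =-17057 / 35568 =-0.48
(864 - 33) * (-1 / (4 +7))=-831 / 11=-75.55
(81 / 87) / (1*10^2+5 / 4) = 4 / 435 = 0.01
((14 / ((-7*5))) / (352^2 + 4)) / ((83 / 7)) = -7 / 25710910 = -0.00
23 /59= 0.39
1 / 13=0.08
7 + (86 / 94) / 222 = 73081 / 10434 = 7.00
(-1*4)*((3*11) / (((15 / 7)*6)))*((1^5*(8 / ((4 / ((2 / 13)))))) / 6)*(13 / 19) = -308 / 855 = -0.36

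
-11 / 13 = -0.85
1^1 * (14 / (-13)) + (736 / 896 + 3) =999 / 364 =2.74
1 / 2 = 0.50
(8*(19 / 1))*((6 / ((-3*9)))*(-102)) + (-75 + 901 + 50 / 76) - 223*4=3379.99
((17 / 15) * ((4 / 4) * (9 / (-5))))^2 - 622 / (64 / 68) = -3283567 / 5000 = -656.71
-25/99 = -0.25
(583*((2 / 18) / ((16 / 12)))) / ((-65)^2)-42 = -2128817 / 50700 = -41.99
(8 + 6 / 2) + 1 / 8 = 89 / 8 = 11.12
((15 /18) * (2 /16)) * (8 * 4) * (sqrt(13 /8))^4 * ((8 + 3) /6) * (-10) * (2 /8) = -46475 /1152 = -40.34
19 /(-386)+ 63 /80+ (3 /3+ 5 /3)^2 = 1090751 /138960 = 7.85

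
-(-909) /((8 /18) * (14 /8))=8181 /7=1168.71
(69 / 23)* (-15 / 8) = -45 / 8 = -5.62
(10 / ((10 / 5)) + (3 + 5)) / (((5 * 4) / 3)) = 39 / 20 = 1.95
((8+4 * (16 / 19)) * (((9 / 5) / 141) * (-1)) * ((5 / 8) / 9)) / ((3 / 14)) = -42 / 893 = -0.05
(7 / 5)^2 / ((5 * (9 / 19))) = 931 / 1125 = 0.83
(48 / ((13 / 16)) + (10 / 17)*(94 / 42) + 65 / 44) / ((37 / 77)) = 12634249 / 98124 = 128.76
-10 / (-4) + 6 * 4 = 53 / 2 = 26.50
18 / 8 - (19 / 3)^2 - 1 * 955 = -35743 / 36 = -992.86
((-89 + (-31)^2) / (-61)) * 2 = -1744 / 61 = -28.59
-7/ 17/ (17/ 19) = -133/ 289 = -0.46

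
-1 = -1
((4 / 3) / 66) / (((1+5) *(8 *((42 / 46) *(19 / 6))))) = 23 / 158004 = 0.00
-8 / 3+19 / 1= 49 / 3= 16.33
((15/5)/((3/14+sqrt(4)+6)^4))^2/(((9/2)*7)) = 421654016/30590228625390625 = 0.00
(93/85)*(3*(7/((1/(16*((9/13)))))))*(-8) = -2249856/1105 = -2036.07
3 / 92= 0.03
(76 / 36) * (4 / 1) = 76 / 9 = 8.44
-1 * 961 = -961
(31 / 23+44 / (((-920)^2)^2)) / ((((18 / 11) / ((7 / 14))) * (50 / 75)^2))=2655326080121 / 2865571840000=0.93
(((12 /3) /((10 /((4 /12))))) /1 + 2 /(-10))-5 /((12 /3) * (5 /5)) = -79 /60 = -1.32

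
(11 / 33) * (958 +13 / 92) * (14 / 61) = 205681 / 2806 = 73.30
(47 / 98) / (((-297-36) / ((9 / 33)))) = -47 / 119658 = -0.00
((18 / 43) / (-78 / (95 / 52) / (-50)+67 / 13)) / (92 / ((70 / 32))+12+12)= 9725625 / 9220287212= 0.00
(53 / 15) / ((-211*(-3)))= 53 / 9495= 0.01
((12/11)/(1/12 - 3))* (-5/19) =144/1463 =0.10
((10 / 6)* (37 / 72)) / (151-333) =-185 / 39312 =-0.00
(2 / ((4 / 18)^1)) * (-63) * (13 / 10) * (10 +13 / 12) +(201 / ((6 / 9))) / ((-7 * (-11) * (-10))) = -25163343 / 3080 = -8169.92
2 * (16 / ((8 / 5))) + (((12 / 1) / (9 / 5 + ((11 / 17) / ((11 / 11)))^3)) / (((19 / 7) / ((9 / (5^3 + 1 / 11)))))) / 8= 20.02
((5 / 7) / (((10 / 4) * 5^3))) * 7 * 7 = 14 / 125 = 0.11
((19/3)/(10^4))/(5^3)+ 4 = 4.00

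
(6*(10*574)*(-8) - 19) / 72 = -275539 / 72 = -3826.93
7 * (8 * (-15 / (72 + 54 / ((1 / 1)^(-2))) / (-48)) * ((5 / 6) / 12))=25 / 2592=0.01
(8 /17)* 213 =1704 /17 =100.24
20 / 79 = 0.25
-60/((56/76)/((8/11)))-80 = -10720/77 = -139.22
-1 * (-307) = 307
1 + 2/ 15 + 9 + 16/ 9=536/ 45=11.91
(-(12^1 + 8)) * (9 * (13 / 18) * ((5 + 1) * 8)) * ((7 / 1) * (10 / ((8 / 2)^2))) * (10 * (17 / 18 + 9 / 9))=-1592500 / 3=-530833.33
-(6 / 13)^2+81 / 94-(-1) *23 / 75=1138253 / 1191450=0.96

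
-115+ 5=-110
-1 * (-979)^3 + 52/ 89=83509922823/ 89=938313739.58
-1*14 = -14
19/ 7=2.71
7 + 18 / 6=10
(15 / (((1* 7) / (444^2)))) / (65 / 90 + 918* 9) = 53226720 / 1041103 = 51.13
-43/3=-14.33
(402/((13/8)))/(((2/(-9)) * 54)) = -268/13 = -20.62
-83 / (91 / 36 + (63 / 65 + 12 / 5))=-194220 / 13799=-14.07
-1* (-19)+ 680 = 699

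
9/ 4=2.25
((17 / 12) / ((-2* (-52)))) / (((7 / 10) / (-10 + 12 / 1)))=85 / 2184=0.04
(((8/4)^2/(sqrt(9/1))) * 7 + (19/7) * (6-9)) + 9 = 214/21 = 10.19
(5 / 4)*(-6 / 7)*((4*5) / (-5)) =30 / 7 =4.29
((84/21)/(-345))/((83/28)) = -112/28635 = -0.00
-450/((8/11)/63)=-155925/4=-38981.25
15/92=0.16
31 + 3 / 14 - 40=-123 / 14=-8.79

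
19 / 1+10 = 29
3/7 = 0.43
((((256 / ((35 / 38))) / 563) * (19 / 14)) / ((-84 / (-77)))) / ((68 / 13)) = 825968 / 7034685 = 0.12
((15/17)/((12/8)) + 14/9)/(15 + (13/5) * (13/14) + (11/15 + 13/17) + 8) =22960/288231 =0.08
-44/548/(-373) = 11/51101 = 0.00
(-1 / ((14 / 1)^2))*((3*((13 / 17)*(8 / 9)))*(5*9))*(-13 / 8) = 2535 / 3332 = 0.76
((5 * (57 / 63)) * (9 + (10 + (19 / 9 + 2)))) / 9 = 19760 / 1701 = 11.62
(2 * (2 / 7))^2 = 16 / 49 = 0.33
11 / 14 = 0.79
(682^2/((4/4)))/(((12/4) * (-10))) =-232562/15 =-15504.13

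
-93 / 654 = -31 / 218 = -0.14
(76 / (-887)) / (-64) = 19 / 14192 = 0.00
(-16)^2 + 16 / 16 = 257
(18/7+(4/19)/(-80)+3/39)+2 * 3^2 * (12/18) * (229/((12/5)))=39685589/34580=1147.65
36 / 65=0.55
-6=-6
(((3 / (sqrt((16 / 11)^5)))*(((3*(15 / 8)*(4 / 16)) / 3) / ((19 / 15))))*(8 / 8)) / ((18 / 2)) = 9075*sqrt(11) / 622592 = 0.05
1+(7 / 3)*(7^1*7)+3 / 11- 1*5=3650 / 33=110.61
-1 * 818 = -818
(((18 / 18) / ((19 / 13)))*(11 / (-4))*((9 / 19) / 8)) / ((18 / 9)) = -1287 / 23104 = -0.06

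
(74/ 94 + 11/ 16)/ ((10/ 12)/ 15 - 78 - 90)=-9981/ 1136648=-0.01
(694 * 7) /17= 4858 /17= 285.76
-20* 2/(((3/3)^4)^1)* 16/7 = -640/7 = -91.43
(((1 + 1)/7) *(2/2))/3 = 2/21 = 0.10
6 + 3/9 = 19/3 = 6.33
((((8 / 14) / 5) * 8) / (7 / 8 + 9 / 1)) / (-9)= -256 / 24885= -0.01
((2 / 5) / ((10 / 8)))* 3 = 24 / 25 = 0.96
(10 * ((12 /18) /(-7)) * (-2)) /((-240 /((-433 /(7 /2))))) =433 /441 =0.98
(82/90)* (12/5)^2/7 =656/875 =0.75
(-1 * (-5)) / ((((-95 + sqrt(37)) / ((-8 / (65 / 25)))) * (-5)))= -950 / 29211 - 10 * sqrt(37) / 29211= -0.03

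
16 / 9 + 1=25 / 9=2.78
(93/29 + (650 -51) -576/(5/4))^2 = 19995.91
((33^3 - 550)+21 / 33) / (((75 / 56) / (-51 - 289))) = -1482317312 / 165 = -8983741.28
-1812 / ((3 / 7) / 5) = -21140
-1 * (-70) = 70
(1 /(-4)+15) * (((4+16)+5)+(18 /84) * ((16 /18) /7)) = 217061 /588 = 369.15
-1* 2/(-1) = 2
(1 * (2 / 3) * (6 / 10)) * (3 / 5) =6 / 25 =0.24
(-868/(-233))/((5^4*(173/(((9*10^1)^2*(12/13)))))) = 3374784/13100425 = 0.26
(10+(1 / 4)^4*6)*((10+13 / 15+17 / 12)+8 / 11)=11017121 / 84480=130.41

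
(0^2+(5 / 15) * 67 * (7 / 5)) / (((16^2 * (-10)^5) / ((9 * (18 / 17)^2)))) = -113967 / 9248000000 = -0.00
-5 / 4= -1.25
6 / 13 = 0.46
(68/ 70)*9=306/ 35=8.74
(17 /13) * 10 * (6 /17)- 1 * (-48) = 684 /13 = 52.62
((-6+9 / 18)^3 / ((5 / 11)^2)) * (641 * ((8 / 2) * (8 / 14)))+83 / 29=-5987539553 / 5075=-1179810.75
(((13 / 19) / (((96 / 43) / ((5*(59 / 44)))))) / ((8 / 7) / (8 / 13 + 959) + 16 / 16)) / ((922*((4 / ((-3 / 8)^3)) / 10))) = -216004936875 / 736073851076608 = -0.00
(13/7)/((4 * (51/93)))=403/476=0.85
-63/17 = -3.71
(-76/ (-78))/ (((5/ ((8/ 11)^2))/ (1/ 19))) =128/ 23595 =0.01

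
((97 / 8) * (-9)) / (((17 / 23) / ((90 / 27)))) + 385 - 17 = -8441 / 68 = -124.13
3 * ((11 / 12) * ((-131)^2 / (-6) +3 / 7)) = -1321199 / 168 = -7864.28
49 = 49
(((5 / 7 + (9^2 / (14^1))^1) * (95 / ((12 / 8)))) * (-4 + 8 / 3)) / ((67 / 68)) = -335920 / 603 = -557.08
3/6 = 1/2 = 0.50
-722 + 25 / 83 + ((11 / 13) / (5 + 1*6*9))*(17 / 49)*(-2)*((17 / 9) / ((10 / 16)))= -101310889447 / 140372505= -721.73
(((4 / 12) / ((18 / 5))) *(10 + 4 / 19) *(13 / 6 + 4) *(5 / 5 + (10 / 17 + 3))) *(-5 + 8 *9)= 15630095 / 8721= 1792.24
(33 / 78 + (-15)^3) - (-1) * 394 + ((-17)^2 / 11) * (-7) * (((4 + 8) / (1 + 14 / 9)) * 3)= -36647987 / 6578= -5571.30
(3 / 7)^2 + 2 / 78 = 400 / 1911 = 0.21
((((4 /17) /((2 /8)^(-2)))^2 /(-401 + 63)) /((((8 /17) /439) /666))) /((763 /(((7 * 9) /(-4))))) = 1315683 /160336384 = 0.01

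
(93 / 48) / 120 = 31 / 1920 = 0.02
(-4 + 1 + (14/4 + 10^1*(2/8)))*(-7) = -21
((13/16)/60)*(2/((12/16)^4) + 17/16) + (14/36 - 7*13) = -112610323/1244160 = -90.51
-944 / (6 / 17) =-8024 / 3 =-2674.67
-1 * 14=-14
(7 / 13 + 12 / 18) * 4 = 188 / 39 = 4.82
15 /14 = 1.07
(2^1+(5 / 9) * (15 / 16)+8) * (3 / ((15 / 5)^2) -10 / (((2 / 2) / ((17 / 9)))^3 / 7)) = -173551835 / 34992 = -4959.76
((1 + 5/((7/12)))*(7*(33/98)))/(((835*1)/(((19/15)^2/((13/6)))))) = 266057/13297375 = 0.02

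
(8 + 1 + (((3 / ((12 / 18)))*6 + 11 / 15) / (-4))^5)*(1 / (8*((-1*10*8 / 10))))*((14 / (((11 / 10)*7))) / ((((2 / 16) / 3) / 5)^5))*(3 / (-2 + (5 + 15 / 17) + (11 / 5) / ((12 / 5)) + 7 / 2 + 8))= 15240669440385024 / 7315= 2083481810032.13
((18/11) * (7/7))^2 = 324/121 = 2.68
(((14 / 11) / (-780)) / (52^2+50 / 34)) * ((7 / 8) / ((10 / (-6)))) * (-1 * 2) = -833 / 1315399800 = -0.00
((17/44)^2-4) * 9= -67095/1936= -34.66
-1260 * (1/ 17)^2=-1260/ 289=-4.36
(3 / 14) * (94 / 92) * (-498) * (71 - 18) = -1860777 / 322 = -5778.81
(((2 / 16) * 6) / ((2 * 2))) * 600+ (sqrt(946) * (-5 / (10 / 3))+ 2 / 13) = 2929 / 26 - 3 * sqrt(946) / 2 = 66.52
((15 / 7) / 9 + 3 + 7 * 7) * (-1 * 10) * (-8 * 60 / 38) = 877600 / 133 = 6598.50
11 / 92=0.12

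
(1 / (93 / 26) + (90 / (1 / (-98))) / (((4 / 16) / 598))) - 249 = -1962085051 / 93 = -21097688.72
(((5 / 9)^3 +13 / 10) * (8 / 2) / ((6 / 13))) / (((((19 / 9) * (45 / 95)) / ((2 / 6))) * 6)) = 139451 / 196830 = 0.71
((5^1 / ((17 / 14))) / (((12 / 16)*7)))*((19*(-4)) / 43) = -3040 / 2193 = -1.39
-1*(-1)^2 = -1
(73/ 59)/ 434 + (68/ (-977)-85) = -2128120157/ 25017062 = -85.07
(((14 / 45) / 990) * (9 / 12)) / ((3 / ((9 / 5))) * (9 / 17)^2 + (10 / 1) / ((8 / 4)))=2023 / 46926000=0.00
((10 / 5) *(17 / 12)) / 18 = 17 / 108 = 0.16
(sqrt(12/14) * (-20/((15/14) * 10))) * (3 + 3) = -8 * sqrt(42)/5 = -10.37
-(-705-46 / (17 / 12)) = 12537 / 17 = 737.47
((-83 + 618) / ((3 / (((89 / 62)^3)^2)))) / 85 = 53176998132827 / 2896812014784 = 18.36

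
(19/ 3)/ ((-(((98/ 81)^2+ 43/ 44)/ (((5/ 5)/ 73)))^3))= -152370358358784192/ 136138056392381674860683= -0.00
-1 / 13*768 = -768 / 13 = -59.08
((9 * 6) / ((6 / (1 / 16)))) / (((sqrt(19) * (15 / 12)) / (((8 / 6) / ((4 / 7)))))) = 21 * sqrt(19) / 380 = 0.24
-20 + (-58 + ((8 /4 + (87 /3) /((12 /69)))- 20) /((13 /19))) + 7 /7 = 140.40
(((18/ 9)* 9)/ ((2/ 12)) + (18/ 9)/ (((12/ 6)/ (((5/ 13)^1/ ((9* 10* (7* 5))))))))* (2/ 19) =884521/ 77805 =11.37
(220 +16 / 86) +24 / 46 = 218280 / 989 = 220.71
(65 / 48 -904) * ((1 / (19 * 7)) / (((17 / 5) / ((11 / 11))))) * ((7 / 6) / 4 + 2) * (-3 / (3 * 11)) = 0.42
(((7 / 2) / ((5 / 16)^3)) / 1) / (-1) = -14336 / 125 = -114.69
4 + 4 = 8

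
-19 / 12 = -1.58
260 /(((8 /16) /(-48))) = -24960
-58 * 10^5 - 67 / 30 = -174000067 / 30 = -5800002.23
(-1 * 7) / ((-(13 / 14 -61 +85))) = 0.28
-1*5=-5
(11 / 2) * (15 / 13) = 165 / 26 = 6.35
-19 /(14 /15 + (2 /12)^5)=-738720 /36293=-20.35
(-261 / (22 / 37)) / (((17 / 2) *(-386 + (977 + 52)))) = -0.08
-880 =-880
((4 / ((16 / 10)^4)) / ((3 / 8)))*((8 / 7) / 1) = 625 / 336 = 1.86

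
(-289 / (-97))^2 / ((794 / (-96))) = -4009008 / 3735373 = -1.07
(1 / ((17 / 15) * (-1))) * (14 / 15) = -14 / 17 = -0.82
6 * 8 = 48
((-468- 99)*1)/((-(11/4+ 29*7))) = 2268/823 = 2.76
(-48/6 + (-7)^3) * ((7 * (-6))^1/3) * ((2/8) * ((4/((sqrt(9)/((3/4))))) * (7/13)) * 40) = 26460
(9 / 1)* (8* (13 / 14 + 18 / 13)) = 15156 / 91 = 166.55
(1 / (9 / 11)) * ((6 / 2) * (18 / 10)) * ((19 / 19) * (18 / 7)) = 594 / 35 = 16.97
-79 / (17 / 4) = -316 / 17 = -18.59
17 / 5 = 3.40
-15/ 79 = -0.19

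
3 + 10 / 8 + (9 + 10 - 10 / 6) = 259 / 12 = 21.58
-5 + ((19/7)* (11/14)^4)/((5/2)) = -4.59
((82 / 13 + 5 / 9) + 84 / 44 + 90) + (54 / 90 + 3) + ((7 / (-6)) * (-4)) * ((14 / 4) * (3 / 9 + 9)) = 182194 / 715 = 254.82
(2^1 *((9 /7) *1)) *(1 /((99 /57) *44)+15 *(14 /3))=304977 /1694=180.03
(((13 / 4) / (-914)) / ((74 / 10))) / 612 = -65 / 82786464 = -0.00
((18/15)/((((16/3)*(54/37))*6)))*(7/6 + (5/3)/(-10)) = 37/1440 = 0.03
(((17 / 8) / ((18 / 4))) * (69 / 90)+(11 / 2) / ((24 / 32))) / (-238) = -8311 / 257040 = -0.03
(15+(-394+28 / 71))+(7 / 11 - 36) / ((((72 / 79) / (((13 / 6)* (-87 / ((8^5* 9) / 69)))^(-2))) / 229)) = -268272644060677579 / 58720454221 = -4568640.48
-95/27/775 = -19/4185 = -0.00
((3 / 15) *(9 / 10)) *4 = 18 / 25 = 0.72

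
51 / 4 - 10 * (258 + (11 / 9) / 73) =-6747173 / 2628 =-2567.42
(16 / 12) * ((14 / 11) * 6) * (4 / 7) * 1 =64 / 11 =5.82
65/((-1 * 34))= -65/34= -1.91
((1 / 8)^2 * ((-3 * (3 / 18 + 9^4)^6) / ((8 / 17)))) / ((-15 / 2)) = 63276557348388620896425367073 / 59719680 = 1059559551363781937485.69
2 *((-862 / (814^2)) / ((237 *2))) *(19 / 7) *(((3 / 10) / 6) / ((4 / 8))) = -8189 / 5496233820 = -0.00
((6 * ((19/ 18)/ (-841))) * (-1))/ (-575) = -19/ 1450725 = -0.00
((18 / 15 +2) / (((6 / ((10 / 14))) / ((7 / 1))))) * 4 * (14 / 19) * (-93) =-13888 / 19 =-730.95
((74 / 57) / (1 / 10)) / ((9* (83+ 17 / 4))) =2960 / 179037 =0.02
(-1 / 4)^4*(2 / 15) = 0.00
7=7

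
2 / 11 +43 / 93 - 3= -2410 / 1023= -2.36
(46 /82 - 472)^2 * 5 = 1868051205 /1681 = 1111273.77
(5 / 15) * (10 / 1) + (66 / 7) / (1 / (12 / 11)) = 286 / 21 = 13.62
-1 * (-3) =3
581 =581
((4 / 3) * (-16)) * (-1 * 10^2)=6400 / 3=2133.33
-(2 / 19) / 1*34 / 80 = -17 / 380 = -0.04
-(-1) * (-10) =-10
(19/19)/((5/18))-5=-7/5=-1.40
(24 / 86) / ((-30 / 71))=-142 / 215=-0.66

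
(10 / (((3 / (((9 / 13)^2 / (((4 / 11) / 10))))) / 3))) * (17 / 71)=378675 / 11999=31.56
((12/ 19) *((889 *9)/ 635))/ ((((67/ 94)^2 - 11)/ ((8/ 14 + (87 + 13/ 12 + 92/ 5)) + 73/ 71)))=-256308476292/ 3126543575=-81.98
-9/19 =-0.47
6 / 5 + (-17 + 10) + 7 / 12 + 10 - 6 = -73 / 60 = -1.22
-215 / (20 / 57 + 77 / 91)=-179.61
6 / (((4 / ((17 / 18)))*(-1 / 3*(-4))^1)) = 17 / 16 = 1.06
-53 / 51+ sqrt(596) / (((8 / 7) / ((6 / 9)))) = -53 / 51+ 7 * sqrt(149) / 6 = 13.20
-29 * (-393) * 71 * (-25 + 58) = 26703171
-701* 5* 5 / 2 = -17525 / 2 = -8762.50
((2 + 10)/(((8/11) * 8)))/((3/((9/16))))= 0.39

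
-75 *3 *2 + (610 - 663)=-503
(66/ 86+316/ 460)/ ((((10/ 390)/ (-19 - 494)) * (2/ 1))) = -71945172/ 4945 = -14549.07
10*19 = 190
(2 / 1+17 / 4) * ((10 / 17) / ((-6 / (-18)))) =375 / 34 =11.03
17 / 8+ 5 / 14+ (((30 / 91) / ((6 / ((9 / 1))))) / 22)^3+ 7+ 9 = 74150624565 / 4012012004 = 18.48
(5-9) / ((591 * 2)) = -2 / 591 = -0.00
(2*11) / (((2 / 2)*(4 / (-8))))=-44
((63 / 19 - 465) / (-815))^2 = 76947984 / 239785225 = 0.32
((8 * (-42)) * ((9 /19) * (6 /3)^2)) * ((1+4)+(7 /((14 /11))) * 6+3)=-495936 /19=-26101.89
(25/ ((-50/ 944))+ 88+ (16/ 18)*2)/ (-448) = 215/ 252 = 0.85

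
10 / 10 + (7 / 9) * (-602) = -467.22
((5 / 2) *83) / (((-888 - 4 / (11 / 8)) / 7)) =-913 / 560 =-1.63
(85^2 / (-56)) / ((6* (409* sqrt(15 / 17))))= -1445* sqrt(255) / 412272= -0.06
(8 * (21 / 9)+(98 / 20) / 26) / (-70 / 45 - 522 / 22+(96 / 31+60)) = 15045261 / 30173260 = 0.50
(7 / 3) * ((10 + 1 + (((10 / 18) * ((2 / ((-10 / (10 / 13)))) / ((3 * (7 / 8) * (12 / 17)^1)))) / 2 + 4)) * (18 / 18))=110395 / 3159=34.95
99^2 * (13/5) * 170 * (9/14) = 19494189/7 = 2784884.14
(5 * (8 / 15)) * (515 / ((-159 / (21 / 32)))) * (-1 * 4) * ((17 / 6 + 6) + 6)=320845 / 954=336.32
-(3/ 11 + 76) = -839/ 11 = -76.27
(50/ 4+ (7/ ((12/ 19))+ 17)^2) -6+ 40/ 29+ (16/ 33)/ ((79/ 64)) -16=2834008249/ 3628944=780.95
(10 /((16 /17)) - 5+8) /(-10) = -109 /80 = -1.36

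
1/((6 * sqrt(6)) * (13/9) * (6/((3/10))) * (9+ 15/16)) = sqrt(6)/10335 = 0.00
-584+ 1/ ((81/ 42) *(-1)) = -15782/ 27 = -584.52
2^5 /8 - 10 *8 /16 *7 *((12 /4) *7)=-731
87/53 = 1.64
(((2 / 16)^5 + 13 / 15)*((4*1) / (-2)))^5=-14029522766456205945242129999 / 896511761982284208537600000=-15.65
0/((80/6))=0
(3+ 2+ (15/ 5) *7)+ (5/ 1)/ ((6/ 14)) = 113/ 3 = 37.67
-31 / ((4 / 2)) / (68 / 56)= -217 / 17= -12.76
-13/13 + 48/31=17/31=0.55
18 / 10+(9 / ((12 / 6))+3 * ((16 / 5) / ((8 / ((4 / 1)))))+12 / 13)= 1563 / 130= 12.02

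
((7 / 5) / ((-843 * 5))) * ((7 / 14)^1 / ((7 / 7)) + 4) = -21 / 14050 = -0.00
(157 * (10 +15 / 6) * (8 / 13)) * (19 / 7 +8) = 1177500 / 91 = 12939.56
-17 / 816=-1 / 48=-0.02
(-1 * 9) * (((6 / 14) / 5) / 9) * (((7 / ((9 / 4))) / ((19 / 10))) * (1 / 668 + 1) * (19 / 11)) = -446 / 1837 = -0.24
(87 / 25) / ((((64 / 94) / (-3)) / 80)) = -12267 / 10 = -1226.70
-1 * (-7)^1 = 7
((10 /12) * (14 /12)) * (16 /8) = 1.94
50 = 50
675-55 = 620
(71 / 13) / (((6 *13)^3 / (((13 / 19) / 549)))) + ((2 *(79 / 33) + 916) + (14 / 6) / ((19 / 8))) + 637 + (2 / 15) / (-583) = 22492119433987117 / 14429401323480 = 1558.77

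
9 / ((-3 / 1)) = -3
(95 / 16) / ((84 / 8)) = 0.57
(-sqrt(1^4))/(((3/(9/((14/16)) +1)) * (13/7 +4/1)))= -79/123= -0.64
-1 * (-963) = 963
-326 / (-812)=163 / 406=0.40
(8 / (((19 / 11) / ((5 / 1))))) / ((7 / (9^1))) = 3960 / 133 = 29.77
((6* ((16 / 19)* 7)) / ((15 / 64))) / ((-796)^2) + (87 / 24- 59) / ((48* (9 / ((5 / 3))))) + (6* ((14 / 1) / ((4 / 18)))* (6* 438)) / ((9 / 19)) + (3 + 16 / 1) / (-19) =81799895261706583 / 39005400960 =2097142.79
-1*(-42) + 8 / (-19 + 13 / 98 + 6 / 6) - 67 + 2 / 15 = -664883 / 26265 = -25.31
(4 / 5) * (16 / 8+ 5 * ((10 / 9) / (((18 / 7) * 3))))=2644 / 1215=2.18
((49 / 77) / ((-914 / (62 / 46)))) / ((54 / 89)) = -19313 / 12487068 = -0.00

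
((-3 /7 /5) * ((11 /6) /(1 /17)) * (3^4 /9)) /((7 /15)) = -5049 /98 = -51.52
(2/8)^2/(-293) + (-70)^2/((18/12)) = 45942397/14064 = 3266.67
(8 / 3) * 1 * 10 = 80 / 3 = 26.67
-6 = -6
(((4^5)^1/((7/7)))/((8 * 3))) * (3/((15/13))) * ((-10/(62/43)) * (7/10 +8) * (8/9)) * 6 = -16600064/465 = -35699.06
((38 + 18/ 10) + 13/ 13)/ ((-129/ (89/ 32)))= -1513/ 1720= -0.88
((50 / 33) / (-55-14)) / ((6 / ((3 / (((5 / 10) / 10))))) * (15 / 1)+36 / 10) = -500 / 116127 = -0.00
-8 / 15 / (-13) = 8 / 195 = 0.04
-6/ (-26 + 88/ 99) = 27/ 113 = 0.24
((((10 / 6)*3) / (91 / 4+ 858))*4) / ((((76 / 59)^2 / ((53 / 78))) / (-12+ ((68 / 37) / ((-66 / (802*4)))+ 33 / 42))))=-1585445207825 / 1695735637596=-0.93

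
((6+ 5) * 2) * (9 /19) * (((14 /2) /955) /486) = 77 /489915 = 0.00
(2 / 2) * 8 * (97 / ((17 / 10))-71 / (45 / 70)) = -65344 / 153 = -427.08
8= 8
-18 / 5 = -3.60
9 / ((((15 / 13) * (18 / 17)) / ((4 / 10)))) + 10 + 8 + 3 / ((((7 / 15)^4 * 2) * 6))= 18884759 / 720300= 26.22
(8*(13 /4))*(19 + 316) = 8710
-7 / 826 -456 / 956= -13691 / 28202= -0.49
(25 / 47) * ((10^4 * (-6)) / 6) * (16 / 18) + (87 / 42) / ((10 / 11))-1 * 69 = -4794.85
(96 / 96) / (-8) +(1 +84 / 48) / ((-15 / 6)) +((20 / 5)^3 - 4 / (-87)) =218617 / 3480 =62.82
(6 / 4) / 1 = 3 / 2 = 1.50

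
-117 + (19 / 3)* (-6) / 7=-857 / 7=-122.43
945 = 945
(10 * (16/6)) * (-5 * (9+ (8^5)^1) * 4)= -52443200/3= -17481066.67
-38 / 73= -0.52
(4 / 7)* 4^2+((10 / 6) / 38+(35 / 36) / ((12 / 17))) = 606967 / 57456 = 10.56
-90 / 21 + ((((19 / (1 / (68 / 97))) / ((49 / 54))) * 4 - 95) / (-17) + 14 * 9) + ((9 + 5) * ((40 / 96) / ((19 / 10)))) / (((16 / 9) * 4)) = 12211052909 / 98254016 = 124.28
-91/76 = -1.20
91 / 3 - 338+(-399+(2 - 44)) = -2246 / 3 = -748.67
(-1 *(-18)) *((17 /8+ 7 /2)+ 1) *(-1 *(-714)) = 170289 /2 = 85144.50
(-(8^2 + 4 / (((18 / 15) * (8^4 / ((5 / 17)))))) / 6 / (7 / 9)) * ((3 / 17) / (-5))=0.48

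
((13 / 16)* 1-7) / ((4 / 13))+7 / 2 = -1063 / 64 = -16.61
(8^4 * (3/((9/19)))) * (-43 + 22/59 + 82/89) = -1081903.29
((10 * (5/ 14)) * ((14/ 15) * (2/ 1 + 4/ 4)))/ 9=10/ 9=1.11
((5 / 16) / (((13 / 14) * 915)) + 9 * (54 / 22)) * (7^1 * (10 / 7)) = 23124265 / 104676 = 220.91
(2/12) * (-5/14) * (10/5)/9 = -5/378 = -0.01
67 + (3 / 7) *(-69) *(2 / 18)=446 / 7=63.71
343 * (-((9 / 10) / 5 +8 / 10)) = -16807 / 50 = -336.14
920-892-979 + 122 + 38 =-791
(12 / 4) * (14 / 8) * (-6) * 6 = -189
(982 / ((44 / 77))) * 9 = 30933 / 2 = 15466.50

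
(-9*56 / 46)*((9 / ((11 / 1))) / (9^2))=-28 / 253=-0.11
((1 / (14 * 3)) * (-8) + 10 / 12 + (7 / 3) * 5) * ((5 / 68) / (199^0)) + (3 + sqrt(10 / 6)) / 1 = sqrt(15) / 3 + 11153 / 2856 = 5.20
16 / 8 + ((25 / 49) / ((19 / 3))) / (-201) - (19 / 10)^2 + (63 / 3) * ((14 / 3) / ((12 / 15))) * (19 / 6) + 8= 1844673146 / 4678275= 394.31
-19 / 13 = -1.46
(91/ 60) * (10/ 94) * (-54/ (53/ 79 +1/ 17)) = -11.94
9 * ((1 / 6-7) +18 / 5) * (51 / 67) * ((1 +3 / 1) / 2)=-14841 / 335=-44.30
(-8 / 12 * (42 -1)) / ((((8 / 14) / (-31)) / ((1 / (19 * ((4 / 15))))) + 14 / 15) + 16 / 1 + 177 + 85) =-44485 / 453812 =-0.10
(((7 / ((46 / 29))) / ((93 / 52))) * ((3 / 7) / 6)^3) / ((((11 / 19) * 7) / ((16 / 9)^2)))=458432 / 653706207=0.00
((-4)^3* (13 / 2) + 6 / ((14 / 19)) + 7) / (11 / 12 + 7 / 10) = -168360 / 679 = -247.95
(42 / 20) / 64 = 21 / 640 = 0.03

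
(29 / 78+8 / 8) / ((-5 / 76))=-4066 / 195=-20.85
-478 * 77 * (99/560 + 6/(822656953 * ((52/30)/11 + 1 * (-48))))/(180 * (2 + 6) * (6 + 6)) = -93900773543793029/249371673100108800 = -0.38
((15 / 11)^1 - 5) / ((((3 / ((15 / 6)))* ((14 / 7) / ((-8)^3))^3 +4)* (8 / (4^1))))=-838860800 / 1845493727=-0.45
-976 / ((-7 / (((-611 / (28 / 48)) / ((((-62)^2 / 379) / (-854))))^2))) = 7010884765390199616 / 6464647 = 1084496147336.46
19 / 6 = 3.17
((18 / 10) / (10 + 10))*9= 81 / 100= 0.81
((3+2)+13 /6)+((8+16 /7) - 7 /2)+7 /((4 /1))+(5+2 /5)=21.10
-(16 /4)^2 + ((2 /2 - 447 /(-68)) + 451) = 30095 /68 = 442.57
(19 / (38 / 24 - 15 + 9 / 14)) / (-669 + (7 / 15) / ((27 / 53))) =323190 / 145162951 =0.00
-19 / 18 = -1.06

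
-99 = -99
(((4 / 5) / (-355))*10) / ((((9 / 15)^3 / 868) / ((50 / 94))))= -4340000 / 90099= -48.17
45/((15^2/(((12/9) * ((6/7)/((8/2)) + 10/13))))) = 358/1365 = 0.26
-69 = -69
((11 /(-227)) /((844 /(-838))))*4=9218 /47897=0.19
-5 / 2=-2.50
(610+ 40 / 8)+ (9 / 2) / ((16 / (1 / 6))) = 39363 / 64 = 615.05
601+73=674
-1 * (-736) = 736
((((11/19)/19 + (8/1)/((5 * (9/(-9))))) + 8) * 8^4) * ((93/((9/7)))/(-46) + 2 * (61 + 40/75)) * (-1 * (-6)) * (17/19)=67753775468544/3943925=17179275.84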